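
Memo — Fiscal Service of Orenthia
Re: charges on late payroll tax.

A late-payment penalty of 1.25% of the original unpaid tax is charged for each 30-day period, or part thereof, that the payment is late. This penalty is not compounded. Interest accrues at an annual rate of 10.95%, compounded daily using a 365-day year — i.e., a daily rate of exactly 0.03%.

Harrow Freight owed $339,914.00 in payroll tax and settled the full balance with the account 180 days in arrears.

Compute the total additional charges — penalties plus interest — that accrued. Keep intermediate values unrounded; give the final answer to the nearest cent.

Penalty periods: ⌈180/30⌉ = 6; penalty = 6 × 1.25% × $339,914.00 = $25,493.55
Interest: $339,914.00 × ((1 + 0.0003)^180 − 1) = $339,914.00 × 0.05547605… = $18,857.0876…
Penalties + interest = $25,493.5500 + $18,857.0876… = $44,350.64

$44,350.64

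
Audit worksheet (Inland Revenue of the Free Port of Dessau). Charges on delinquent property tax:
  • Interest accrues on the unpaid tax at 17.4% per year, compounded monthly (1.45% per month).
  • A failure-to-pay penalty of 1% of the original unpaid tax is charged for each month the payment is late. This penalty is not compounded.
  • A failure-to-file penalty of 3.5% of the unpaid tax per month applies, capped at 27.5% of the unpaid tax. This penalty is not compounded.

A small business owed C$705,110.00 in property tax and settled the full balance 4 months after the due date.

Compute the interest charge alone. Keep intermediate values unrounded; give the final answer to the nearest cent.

C$41,794.51

Interest: C$705,110.00 × ((1 + 0.0145)^4 − 1) = C$705,110.00 × 0.0592737… = C$41,794.5059…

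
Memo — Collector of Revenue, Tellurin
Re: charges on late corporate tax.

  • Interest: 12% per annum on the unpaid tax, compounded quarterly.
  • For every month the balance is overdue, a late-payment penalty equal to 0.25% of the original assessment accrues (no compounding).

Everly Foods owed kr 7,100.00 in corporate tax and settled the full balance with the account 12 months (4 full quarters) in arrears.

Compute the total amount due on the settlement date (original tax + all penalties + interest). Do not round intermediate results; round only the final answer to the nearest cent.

kr 8,204.11

Late-payment penalty = 0.25% × kr 7,100.00 × 12 mo = kr 213.00
Interest (12%/yr ÷ 4 = 3%/quarter): kr 7,100.00 × ((1 + 0.03)^4 − 1) = kr 891.1126…
Total = kr 7,100.00 + kr 213.0000 + kr 891.1126… = kr 8,204.11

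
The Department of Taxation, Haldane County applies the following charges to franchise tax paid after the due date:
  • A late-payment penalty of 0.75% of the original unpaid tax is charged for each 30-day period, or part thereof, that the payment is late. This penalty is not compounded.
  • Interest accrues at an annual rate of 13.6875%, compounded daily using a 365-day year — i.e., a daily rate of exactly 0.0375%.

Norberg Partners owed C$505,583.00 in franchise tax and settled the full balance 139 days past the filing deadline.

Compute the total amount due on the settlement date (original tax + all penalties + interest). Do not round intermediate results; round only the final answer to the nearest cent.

Penalty periods: ⌈139/30⌉ = 5; penalty = 5 × 0.75% × C$505,583.00 = C$18,959.36…
Interest: C$505,583.00 × ((1 + 0.000375)^139 − 1) = C$505,583.00 × 0.05349713… = C$27,047.2389…
Total = C$505,583.00 + C$18,959.3625 + C$27,047.2389… = C$551,589.60

C$551,589.60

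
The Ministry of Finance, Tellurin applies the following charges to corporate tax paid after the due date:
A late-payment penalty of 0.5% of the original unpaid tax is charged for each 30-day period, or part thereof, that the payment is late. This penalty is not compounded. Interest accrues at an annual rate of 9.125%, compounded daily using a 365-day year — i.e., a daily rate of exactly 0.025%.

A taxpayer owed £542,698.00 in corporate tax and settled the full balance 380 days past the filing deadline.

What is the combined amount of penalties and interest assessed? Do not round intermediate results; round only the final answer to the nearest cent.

Penalty periods: ⌈380/30⌉ = 13; penalty = 13 × 0.5% × £542,698.00 = £35,275.37
Interest: £542,698.00 × ((1 + 0.00025)^380 − 1) = £542,698.00 × 0.09964580… = £54,077.5758…
Penalties + interest = £35,275.3700 + £54,077.5758… = £89,352.95

£89,352.95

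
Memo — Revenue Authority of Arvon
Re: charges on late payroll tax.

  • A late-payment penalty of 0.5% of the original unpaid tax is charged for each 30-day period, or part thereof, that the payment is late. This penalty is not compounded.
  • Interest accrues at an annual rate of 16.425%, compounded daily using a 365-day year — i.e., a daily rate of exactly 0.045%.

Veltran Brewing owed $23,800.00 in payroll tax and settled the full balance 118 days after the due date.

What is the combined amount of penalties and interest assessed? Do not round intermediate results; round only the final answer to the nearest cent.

Penalty periods: ⌈118/30⌉ = 4; penalty = 4 × 0.5% × $23,800.00 = $476.00
Interest: $23,800.00 × ((1 + 0.00045)^118 − 1) = $23,800.00 × 0.05452250… = $1,297.6355…
Penalties + interest = $476.0000 + $1,297.6355… = $1,773.64

$1,773.64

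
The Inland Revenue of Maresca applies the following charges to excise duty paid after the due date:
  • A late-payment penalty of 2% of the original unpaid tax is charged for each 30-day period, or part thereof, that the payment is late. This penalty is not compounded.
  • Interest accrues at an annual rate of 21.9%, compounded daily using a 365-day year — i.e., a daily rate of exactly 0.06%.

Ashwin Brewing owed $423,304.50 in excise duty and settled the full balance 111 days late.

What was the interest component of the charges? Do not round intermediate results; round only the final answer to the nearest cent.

Interest: $423,304.50 × ((1 + 0.0006)^111 − 1) = $423,304.50 × 0.06884650… = $29,143.0325…

$29,143.03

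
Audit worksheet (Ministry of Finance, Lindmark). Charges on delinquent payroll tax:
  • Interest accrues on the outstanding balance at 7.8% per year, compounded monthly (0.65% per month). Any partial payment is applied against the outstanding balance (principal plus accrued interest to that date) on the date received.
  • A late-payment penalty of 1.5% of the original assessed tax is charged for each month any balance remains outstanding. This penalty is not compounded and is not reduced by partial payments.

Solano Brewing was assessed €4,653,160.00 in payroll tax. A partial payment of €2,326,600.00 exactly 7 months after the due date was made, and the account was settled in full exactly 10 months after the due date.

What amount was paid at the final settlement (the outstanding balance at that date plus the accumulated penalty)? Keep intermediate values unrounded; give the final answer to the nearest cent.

€3,290,327.09

Balance at month 7: €4,653,160.0000 × (1 + 0.0065)^7 = €4,869,052.3137…
After €2,326,600.00 payment: €4,869,052.3137… − €2,326,600.00 = €2,542,452.3137…
Balance at month 10: €2,542,452.3137… × (1 + 0.0065)^3 = €2,592,353.0878…
Penalty: 10 × 1.5% × €4,653,160.00 = €697,974.00
Final settlement = outstanding balance + penalty = €2,592,353.0878… + €697,974.00 = €3,290,327.09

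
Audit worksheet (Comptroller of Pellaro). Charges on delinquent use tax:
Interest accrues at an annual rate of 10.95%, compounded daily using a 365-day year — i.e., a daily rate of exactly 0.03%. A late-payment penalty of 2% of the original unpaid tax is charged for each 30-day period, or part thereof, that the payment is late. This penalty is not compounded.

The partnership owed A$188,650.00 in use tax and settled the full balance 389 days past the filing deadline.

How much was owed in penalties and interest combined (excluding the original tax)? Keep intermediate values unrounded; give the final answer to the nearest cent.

A$72,396.81

Penalty periods: ⌈389/30⌉ = 13; penalty = 13 × 2% × A$188,650.00 = A$49,049.00
Interest: A$188,650.00 × ((1 + 0.0003)^389 − 1) = A$188,650.00 × 0.12376258… = A$23,347.8101…
Penalties + interest = A$49,049.0000 + A$23,347.8101… = A$72,396.81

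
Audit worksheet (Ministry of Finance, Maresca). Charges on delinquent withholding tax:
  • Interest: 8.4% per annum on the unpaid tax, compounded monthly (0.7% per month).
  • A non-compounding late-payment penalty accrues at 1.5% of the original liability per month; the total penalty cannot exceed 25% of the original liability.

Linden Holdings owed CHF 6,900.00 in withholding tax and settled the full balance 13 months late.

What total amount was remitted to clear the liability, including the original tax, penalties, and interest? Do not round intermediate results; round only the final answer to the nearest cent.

CHF 8,900.46

Penalty: 13 × 1.5% × CHF 6,900.00 = CHF 1,345.50 (below the 25% cap of CHF 1,725.00)
Interest: CHF 6,900.00 × ((1 + 0.007)^13 − 1) = CHF 6,900.00 × 0.0949218… = CHF 654.9607…
Total = CHF 6,900.00 + CHF 1,345.5000 + CHF 654.9607… = CHF 8,900.46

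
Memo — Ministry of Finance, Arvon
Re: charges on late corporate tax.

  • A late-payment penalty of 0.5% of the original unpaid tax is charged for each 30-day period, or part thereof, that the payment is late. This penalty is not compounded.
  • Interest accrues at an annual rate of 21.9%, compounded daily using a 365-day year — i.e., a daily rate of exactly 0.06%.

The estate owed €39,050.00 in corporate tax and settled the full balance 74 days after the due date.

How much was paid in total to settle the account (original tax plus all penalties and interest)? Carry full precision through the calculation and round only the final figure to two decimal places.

Penalty periods: ⌈74/30⌉ = 3; penalty = 3 × 0.5% × €39,050.00 = €585.75
Interest: €39,050.00 × ((1 + 0.0006)^74 − 1) = €39,050.00 × 0.04538651… = €1,772.3433…
Total = €39,050.00 + €585.7500 + €1,772.3433… = €41,408.09

€41,408.09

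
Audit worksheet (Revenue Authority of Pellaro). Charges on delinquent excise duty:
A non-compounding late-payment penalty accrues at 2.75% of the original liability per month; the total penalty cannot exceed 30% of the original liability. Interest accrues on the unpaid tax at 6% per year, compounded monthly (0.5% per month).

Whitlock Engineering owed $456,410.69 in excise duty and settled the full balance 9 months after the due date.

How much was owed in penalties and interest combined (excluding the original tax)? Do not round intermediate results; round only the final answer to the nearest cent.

Penalty: 9 × 2.75% × $456,410.69 = $112,961.65… (below the 30% cap of $136,923.21…)
Interest: $456,410.69 × ((1 + 0.005)^9 − 1) = $456,410.69 × 0.0459106… = $20,954.0791…
Penalties + interest = $112,961.6458… + $20,954.0791… = $133,915.72

$133,915.72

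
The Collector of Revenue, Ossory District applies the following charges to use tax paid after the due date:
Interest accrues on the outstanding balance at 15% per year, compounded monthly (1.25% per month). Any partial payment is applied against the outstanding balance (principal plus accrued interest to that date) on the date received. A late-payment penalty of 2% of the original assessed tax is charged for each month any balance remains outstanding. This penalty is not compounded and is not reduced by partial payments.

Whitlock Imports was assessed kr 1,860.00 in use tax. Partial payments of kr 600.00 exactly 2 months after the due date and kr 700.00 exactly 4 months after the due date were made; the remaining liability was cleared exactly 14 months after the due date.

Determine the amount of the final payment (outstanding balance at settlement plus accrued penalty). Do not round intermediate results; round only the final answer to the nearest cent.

kr 1,245.07

Balance at month 2: kr 1,860.0000 × (1 + 0.0125)^2 = kr 1,906.7906…
After kr 600.00 payment: kr 1,906.7906… − kr 600.00 = kr 1,306.7906…
Balance at month 4: kr 1,306.7906… × (1 + 0.0125)^2 = kr 1,339.6646…
After kr 700.00 payment: kr 1,339.6646… − kr 700.00 = kr 639.6646…
Balance at month 14: kr 639.6646… × (1 + 0.0125)^10 = kr 724.2735…
Penalty: 14 × 2% × kr 1,860.00 = kr 520.80
Final settlement = outstanding balance + penalty = kr 724.2735… + kr 520.80 = kr 1,245.07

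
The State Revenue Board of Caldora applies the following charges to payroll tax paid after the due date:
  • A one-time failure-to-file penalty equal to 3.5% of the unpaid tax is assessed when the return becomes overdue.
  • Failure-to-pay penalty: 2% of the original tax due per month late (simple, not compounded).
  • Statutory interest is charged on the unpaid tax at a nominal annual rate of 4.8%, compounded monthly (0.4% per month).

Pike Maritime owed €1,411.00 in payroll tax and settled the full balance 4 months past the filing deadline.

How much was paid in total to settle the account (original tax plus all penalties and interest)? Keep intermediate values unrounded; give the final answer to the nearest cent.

Failure-to-file penalty: 3.5% × €1,411.00 = €49.39…
Failure-to-pay penalty: 4 × 2% × €1,411.00 = €112.88
Interest: €1,411.00 × ((1 + 0.004)^4 − 1) = €1,411.00 × 0.0160963… = €22.7118…
Total = €1,411.00 + €162.2650 + €22.7118… = €1,595.98

€1,595.98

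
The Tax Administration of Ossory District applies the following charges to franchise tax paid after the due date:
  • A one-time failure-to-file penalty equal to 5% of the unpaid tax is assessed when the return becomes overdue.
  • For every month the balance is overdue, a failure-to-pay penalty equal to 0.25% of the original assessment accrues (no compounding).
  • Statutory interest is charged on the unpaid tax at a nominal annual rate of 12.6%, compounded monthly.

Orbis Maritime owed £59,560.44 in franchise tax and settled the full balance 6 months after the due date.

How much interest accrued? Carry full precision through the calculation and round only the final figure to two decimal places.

£3,852.20

Interest (12.6%/yr ÷ 12 = 1.05%/month): £59,560.44 × ((1 + 0.0105)^6 − 1) = £3,852.1957…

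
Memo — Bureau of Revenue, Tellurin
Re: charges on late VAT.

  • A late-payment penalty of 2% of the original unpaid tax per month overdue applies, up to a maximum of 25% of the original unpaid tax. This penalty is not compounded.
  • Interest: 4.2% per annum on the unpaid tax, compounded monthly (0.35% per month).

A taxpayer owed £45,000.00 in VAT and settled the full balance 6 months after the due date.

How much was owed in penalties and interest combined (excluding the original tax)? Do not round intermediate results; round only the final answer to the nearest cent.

£6,353.31

Penalty: 6 × 2% × £45,000.00 = £5,400.00 (below the 25% cap of £11,250.00)
Interest: £45,000.00 × ((1 + 0.0035)^6 − 1) = £45,000.00 × 0.0211846… = £953.3074…
Penalties + interest = £5,400.0000 + £953.3074… = £6,353.31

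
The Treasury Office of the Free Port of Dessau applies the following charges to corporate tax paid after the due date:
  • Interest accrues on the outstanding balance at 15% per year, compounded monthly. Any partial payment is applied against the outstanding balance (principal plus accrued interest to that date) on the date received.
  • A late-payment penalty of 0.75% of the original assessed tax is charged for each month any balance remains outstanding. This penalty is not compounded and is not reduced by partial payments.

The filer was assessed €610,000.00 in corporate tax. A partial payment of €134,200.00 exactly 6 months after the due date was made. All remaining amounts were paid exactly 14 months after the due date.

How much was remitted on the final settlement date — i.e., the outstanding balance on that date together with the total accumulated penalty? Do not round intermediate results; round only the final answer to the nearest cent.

Monthly rate = 15% ÷ 12 = 1.25%
Balance at month 6: €610,000.0000 × (1 + 0.0125)^6 = €657,203.7401…
After €134,200.00 payment: €657,203.7401… − €134,200.00 = €523,003.7401…
Balance at month 14: €523,003.7401… × (1 + 0.0125)^8 = €577,650.3618…
Penalty: 14 × 0.75% × €610,000.00 = €64,050.00
Final settlement = outstanding balance + penalty = €577,650.3618… + €64,050.00 = €641,700.36

€641,700.36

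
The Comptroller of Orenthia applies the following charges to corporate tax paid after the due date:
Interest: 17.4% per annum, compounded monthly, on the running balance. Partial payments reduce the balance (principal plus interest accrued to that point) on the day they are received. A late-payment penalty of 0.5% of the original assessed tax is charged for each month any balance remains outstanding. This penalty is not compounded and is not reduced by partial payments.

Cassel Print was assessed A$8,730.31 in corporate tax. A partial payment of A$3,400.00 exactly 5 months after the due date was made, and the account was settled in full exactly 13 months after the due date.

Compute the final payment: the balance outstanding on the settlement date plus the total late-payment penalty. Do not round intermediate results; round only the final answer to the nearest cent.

A$7,279.50

Monthly rate = 17.4% ÷ 12 = 1.45%
Balance at month 5: A$8,730.3100 × (1 + 0.0145)^5 = A$9,381.8810…
After A$3,400.00 payment: A$9,381.8810… − A$3,400.00 = A$5,981.8810…
Balance at month 13: A$5,981.8810… × (1 + 0.0145)^8 = A$6,712.0345…
Penalty: 13 × 0.5% × A$8,730.31 = A$567.47…
Final settlement = outstanding balance + penalty = A$6,712.0345… + A$567.47… = A$7,279.50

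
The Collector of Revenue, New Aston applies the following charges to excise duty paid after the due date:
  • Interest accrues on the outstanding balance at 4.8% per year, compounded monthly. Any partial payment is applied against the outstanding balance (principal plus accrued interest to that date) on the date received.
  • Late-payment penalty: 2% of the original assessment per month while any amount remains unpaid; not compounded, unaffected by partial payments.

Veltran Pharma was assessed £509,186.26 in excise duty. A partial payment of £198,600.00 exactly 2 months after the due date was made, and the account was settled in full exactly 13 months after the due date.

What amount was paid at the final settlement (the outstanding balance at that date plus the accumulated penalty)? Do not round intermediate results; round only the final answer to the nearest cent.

Monthly rate = 4.8% ÷ 12 = 0.4%
Balance at month 2: £509,186.2600 × (1 + 0.004)^2 = £513,267.8971…
After £198,600.00 payment: £513,267.8971… − £198,600.00 = £314,667.8971…
Balance at month 13: £314,667.8971… × (1 + 0.004)^11 = £328,793.5419…
Penalty: 13 × 2% × £509,186.26 = £132,388.43…
Final settlement = outstanding balance + penalty = £328,793.5419… + £132,388.43… = £461,181.97

£461,181.97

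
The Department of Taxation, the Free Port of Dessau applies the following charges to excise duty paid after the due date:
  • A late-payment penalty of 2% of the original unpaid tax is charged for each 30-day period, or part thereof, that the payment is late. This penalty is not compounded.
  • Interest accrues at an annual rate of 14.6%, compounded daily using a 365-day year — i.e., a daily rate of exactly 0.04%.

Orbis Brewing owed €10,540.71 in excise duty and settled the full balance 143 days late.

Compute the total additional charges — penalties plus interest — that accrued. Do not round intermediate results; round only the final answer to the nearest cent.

Penalty periods: ⌈143/30⌉ = 5; penalty = 5 × 2% × €10,540.71 = €1,054.07…
Interest: €10,540.71 × ((1 + 0.0004)^143 − 1) = €10,540.71 × 0.05885545… = €620.3783…
Penalties + interest = €1,054.0710 + €620.3783… = €1,674.45

€1,674.45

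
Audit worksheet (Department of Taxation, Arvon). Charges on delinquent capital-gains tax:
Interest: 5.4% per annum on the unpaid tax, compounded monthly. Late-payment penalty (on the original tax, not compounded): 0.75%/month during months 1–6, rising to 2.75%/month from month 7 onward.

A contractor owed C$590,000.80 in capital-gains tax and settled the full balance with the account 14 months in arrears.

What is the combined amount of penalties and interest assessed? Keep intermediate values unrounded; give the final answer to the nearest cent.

C$194,627.30

Penalty, months 1–6: 6 × 0.75% × C$590,000.80 = C$26,550.04…
Penalty, months 7–14: 8 × 2.75% × C$590,000.80 = C$129,800.18…
Interest (5.4%/yr ÷ 12 = 0.45%/month): C$590,000.80 × ((1 + 0.0045)^14 − 1) = C$38,277.0888…
Penalties + interest = C$156,350.2120 + C$38,277.0888… = C$194,627.30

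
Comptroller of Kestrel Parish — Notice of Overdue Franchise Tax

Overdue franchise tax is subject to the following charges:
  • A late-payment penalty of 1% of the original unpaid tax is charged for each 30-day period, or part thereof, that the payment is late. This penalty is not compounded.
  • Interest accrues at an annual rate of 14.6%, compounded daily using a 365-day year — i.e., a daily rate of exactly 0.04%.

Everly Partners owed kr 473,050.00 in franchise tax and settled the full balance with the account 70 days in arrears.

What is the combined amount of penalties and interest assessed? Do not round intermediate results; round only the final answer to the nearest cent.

Penalty periods: ⌈70/30⌉ = 3; penalty = 3 × 1% × kr 473,050.00 = kr 14,191.50
Interest: kr 473,050.00 × ((1 + 0.0004)^70 − 1) = kr 473,050.00 × 0.02838993… = kr 13,429.8549…
Penalties + interest = kr 14,191.5000 + kr 13,429.8549… = kr 27,621.35

kr 27,621.35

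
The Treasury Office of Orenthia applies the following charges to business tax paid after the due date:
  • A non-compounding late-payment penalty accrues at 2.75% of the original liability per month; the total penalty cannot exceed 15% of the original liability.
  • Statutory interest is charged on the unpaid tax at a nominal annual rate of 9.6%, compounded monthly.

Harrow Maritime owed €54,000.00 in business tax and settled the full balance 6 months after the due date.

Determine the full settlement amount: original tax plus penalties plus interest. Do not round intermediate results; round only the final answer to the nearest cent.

€64,744.40

Penalty (uncapped): 6 × 2.75% × €54,000.00 = €8,910.00; cap = 15% × €54,000.00 = €8,100.00 → penalty = €8,100.00
Interest (9.6%/yr ÷ 12 = 0.8%/month): €54,000.00 × ((1 + 0.008)^6 − 1) = €2,644.3963…
Total = €54,000.00 + €8,100.0000 + €2,644.3963… = €64,744.40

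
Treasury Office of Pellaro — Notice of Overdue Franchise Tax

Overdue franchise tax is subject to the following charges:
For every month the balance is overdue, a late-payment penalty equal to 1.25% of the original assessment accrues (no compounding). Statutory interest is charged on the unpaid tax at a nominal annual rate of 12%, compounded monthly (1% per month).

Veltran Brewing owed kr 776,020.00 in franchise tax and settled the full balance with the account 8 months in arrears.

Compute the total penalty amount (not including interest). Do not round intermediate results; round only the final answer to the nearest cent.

kr 77,602.00

Late-payment penalty = 1.25% × kr 776,020.00 × 8 mo = kr 77,602.00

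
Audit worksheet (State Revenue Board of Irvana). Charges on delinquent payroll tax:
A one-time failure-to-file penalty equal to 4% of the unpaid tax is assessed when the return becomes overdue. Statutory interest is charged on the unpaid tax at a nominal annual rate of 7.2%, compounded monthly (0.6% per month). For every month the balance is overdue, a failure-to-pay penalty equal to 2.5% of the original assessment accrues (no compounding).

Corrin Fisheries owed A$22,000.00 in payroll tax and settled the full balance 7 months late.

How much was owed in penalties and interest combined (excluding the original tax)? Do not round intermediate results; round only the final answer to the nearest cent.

A$5,670.80

Failure-to-file penalty: 4% × A$22,000.00 = A$880.00
Failure-to-pay penalty = 2.5% × A$22,000.00 × 7 mo = A$3,850.00
Interest: A$22,000.00 × ((1 + 0.006)^7 − 1) = A$22,000.00 × 0.0427636… = A$940.7993…
Penalties + interest = A$4,730.0000 + A$940.7993… = A$5,670.80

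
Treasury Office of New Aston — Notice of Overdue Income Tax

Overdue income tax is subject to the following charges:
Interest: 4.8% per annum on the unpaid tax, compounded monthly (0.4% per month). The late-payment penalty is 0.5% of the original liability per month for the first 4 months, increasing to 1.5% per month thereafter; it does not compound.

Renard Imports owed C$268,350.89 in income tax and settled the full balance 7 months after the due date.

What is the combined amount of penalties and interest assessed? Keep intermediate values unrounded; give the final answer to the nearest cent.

C$25,047.40

Penalty, months 1–4: 4 × 0.5% × C$268,350.89 = C$5,367.02…
Penalty, months 5–7: 3 × 1.5% × C$268,350.89 = C$12,075.79…
Interest: C$268,350.89 × ((1 + 0.004)^7 − 1) = C$268,350.89 × 0.0283382… = C$7,604.5943…
Penalties + interest = C$17,442.8079… + C$7,604.5943… = C$25,047.40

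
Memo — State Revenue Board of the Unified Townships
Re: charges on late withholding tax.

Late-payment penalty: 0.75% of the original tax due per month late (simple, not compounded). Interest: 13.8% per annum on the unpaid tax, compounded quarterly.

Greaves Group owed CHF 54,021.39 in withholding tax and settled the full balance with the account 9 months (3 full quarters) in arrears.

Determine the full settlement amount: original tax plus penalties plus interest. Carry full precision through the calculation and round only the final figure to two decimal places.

CHF 63,454.16

Late-payment penalty: 9 × 0.75% × CHF 54,021.39 = CHF 3,646.44…
Interest (13.8%/yr ÷ 4 = 3.45%/quarter): CHF 54,021.39 × ((1 + 0.0345)^3 − 1) = CHF 5,786.3291…
Total = CHF 54,021.39 + CHF 3,646.4438… + CHF 5,786.3291… = CHF 63,454.16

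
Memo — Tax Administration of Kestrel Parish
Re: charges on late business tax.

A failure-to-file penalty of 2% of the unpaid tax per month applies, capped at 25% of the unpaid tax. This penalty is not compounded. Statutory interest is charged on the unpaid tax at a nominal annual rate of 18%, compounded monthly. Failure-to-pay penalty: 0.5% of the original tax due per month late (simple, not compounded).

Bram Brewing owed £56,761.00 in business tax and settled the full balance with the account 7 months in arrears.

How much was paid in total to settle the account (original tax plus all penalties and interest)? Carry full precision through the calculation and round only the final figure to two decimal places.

£72,929.08

Failure-to-file: 7 × 2% × £56,761.00 = £7,946.54 (under the 25% cap)
Failure-to-pay penalty = 0.5% × £56,761.00 × 7 mo = £1,986.64…
Interest (18%/yr ÷ 12 = 1.5%/month): £56,761.00 × ((1 + 0.015)^7 − 1) = £6,234.9071…
Total = £56,761.00 + £9,933.1750 + £6,234.9071… = £72,929.08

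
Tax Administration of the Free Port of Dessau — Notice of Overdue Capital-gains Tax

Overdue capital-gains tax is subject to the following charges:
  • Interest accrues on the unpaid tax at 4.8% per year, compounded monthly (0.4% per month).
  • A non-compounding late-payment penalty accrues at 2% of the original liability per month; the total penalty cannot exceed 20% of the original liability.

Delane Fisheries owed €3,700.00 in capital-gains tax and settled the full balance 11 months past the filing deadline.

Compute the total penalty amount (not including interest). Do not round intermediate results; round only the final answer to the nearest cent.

Penalty (uncapped): 11 × 2% × €3,700.00 = €814.00; cap = 20% × €3,700.00 = €740.00 → penalty = €740.00

€740.00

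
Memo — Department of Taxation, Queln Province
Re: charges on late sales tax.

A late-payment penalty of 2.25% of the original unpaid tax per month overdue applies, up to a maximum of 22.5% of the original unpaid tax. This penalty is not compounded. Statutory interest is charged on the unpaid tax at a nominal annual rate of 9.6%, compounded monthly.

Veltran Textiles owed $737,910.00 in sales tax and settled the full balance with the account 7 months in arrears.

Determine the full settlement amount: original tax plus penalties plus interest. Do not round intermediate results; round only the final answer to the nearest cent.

$896,458.87

Penalty: 7 × 2.25% × $737,910.00 = $116,220.83… (below the 22.5% cap of $166,029.75)
Interest (9.6%/yr ÷ 12 = 0.8%/month): $737,910.00 × ((1 + 0.008)^7 − 1) = $42,328.0407…
Total = $737,910.00 + $116,220.8250 + $42,328.0407… = $896,458.87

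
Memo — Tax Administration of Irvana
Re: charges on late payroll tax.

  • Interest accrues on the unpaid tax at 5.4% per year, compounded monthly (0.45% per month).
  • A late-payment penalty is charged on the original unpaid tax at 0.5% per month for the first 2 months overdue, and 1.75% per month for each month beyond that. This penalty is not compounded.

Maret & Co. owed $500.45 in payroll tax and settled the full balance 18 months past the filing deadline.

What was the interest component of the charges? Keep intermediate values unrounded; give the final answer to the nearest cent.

Interest: $500.45 × ((1 + 0.0045)^18 − 1) = $500.45 × 0.0841739… = $42.1248…

$42.12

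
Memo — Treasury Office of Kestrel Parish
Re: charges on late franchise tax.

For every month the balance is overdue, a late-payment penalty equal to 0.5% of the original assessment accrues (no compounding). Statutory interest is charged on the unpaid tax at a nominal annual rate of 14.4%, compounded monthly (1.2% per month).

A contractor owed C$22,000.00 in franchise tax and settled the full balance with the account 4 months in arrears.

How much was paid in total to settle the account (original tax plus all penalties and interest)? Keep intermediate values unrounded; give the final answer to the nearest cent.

C$23,515.16

Late-payment penalty: 4 × 0.5% × C$22,000.00 = C$440.00
Interest: C$22,000.00 × ((1 + 0.012)^4 − 1) = C$22,000.00 × 0.0488709… = C$1,075.1605…
Total = C$22,000.00 + C$440.0000 + C$1,075.1605… = C$23,515.16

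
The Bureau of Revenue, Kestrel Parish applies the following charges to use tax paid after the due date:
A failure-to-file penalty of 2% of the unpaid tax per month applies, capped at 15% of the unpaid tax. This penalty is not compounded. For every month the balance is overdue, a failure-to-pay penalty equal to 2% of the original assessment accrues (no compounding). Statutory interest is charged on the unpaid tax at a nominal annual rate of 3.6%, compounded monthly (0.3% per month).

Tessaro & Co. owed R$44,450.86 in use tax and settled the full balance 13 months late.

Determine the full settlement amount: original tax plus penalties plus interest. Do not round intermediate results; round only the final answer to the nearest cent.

R$64,440.85

Failure-to-file: 13 × 2% × R$44,450.86 = R$11,557.22…, capped at 15% × R$44,450.86 = R$6,667.63…
Failure-to-pay penalty = 2% × R$44,450.86 × 13 mo = R$11,557.22…
Interest: R$44,450.86 × ((1 + 0.003)^13 − 1) = R$44,450.86 × 0.0397098… = R$1,765.1339…
Total = R$44,450.86 + R$18,224.8526 + R$1,765.1339… = R$64,440.85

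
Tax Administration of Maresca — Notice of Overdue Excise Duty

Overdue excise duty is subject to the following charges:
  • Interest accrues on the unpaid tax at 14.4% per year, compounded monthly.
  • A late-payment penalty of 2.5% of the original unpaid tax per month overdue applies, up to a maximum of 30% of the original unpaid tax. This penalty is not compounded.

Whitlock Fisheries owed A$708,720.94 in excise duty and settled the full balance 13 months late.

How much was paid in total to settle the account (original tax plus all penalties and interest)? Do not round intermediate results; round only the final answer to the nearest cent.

A$1,040,219.04

Penalty (uncapped): 13 × 2.5% × A$708,720.94 = A$230,334.31…; cap = 30% × A$708,720.94 = A$212,616.28… → penalty = A$212,616.28…
Interest (14.4%/yr ÷ 12 = 1.2%/month): A$708,720.94 × ((1 + 0.012)^13 − 1) = A$118,881.8141…
Total = A$708,720.94 + A$212,616.2820 + A$118,881.8141… = A$1,040,219.04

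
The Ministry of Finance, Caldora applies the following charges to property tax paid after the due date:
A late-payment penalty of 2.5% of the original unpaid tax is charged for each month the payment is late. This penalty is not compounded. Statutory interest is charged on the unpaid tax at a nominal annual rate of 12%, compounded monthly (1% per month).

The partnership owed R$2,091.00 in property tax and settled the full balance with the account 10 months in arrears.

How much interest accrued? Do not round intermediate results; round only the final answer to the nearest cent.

R$218.76

Interest: R$2,091.00 × ((1 + 0.01)^10 − 1) = R$2,091.00 × 0.1046221… = R$218.7649…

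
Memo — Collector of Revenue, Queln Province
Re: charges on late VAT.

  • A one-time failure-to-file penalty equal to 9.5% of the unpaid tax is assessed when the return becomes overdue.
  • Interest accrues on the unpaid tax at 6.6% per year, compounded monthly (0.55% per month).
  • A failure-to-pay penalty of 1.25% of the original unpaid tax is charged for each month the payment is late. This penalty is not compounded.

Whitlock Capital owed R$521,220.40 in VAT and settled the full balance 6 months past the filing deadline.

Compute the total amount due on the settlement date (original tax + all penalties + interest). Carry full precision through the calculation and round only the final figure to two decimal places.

R$627,266.39

Failure-to-file penalty: 9.5% × R$521,220.40 = R$49,515.94…
Failure-to-pay penalty: 6 × 1.25% × R$521,220.40 = R$39,091.53
Interest: R$521,220.40 × ((1 + 0.0055)^6 − 1) = R$521,220.40 × 0.0334571… = R$17,438.5185…
Total = R$521,220.40 + R$88,607.4680 + R$17,438.5185… = R$627,266.39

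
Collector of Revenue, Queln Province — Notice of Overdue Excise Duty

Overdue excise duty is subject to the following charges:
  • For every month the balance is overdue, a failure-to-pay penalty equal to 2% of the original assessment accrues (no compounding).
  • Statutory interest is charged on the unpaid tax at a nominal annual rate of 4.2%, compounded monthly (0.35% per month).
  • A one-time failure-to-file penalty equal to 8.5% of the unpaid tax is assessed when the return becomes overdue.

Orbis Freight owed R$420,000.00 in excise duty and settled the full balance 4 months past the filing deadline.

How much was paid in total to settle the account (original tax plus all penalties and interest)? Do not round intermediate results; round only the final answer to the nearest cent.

Failure-to-file penalty: 8.5% × R$420,000.00 = R$35,700.00
Failure-to-pay penalty = 2% × R$420,000.00 × 4 mo = R$33,600.00
Interest: R$420,000.00 × ((1 + 0.0035)^4 − 1) = R$420,000.00 × 0.0140737… = R$5,910.9421…
Total = R$420,000.00 + R$69,300.0000 + R$5,910.9421… = R$495,210.94

R$495,210.94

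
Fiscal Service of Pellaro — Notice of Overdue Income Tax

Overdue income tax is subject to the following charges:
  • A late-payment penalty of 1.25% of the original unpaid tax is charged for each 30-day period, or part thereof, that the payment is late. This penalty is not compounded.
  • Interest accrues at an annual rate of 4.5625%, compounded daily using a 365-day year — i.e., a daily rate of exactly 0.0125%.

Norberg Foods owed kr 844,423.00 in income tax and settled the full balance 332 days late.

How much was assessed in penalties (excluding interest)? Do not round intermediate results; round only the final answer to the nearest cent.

kr 126,663.45

Penalty periods: ⌈332/30⌉ = 12; penalty = 12 × 1.25% × kr 844,423.00 = kr 126,663.45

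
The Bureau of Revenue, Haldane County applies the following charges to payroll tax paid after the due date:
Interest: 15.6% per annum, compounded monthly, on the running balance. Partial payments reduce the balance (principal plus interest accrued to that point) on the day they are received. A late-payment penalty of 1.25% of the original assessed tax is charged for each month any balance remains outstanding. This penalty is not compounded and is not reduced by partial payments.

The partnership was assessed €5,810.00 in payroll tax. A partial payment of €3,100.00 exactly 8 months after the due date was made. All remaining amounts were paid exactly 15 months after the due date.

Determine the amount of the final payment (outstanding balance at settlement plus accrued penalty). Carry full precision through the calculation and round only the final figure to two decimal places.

€4,748.12

Monthly rate = 15.6% ÷ 12 = 1.3%
Balance at month 8: €5,810.0000 × (1 + 0.013)^8 = €6,442.4595…
After €3,100.00 payment: €6,442.4595… − €3,100.00 = €3,342.4595…
Balance at month 15: €3,342.4595… × (1 + 0.013)^7 = €3,658.7461…
Penalty: 15 × 1.25% × €5,810.00 = €1,089.38…
Final settlement = outstanding balance + penalty = €3,658.7461… + €1,089.38… = €4,748.12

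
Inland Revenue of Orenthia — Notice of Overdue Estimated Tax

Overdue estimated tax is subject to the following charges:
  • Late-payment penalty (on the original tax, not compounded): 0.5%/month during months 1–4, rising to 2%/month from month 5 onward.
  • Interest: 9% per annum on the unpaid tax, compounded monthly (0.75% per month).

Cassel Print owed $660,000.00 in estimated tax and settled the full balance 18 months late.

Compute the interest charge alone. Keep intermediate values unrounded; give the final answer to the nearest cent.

$95,013.86

Interest: $660,000.00 × ((1 + 0.0075)^18 − 1) = $660,000.00 × 0.1439604… = $95,013.8565…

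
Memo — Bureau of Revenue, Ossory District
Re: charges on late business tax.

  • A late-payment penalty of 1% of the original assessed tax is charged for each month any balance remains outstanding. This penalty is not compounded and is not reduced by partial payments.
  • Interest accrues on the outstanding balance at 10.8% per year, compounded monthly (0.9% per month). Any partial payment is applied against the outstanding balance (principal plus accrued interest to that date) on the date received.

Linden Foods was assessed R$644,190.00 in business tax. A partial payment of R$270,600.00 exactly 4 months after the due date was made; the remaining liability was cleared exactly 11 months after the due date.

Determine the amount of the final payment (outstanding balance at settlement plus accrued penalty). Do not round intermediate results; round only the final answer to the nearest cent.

R$493,659.42

Balance at month 4: R$644,190.0000 × (1 + 0.009)^4 = R$667,695.7990…
After R$270,600.00 payment: R$667,695.7990… − R$270,600.00 = R$397,095.7990…
Balance at month 11: R$397,095.7990… × (1 + 0.009)^7 = R$422,798.5179…
Penalty: 11 × 1% × R$644,190.00 = R$70,860.90
Final settlement = outstanding balance + penalty = R$422,798.5179… + R$70,860.90 = R$493,659.42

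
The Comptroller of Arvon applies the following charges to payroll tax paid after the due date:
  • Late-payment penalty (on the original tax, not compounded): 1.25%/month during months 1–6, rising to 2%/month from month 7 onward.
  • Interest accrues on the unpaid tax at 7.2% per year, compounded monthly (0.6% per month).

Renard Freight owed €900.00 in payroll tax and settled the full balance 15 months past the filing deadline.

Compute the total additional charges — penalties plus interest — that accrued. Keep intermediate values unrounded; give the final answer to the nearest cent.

Penalty, months 1–6: 6 × 1.25% × €900.00 = €67.50
Penalty, months 7–15: 9 × 2% × €900.00 = €162.00
Interest: €900.00 × ((1 + 0.006)^15 − 1) = €900.00 × 0.0938801… = €84.4921…
Penalties + interest = €229.5000 + €84.4921… = €313.99

€313.99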